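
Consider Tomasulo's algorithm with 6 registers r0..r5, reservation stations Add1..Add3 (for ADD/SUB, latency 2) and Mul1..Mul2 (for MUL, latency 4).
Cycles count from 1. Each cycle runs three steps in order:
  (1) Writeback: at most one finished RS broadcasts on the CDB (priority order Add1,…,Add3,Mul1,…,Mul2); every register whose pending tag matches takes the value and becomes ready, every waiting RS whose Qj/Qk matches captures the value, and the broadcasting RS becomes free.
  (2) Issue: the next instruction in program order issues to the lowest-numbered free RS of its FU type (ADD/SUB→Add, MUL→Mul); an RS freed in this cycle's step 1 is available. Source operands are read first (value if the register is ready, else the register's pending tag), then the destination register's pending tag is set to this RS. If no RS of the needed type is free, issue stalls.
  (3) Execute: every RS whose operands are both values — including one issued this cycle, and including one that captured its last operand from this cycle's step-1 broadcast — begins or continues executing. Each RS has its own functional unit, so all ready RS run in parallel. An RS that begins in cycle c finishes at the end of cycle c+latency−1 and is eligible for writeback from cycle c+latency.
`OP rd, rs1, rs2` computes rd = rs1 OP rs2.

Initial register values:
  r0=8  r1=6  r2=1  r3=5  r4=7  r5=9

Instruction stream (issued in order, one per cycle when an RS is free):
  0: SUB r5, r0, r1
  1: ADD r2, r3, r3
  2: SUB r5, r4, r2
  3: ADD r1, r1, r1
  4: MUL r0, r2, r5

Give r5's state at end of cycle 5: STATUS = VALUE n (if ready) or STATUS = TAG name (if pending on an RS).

STATUS = TAG Add1

  c1: issue SUB r5<-Add1  regs: r0:8,r1:6,r2:1,r3:5,r4:7,r5:Add1
  c2: issue ADD r2<-Add2  regs: r0:8,r1:6,r2:Add2,r3:5,r4:7,r5:Add1
  c3: CDB Add1=2; issue SUB r5<-Add1  regs: r0:8,r1:6,r2:Add2,r3:5,r4:7,r5:Add1
  c4: CDB Add2=10; issue ADD r1<-Add2  regs: r0:8,r1:Add2,r2:10,r3:5,r4:7,r5:Add1
  c5: issue MUL r0<-Mul1  regs: r0:Mul1,r1:Add2,r2:10,r3:5,r4:7,r5:Add1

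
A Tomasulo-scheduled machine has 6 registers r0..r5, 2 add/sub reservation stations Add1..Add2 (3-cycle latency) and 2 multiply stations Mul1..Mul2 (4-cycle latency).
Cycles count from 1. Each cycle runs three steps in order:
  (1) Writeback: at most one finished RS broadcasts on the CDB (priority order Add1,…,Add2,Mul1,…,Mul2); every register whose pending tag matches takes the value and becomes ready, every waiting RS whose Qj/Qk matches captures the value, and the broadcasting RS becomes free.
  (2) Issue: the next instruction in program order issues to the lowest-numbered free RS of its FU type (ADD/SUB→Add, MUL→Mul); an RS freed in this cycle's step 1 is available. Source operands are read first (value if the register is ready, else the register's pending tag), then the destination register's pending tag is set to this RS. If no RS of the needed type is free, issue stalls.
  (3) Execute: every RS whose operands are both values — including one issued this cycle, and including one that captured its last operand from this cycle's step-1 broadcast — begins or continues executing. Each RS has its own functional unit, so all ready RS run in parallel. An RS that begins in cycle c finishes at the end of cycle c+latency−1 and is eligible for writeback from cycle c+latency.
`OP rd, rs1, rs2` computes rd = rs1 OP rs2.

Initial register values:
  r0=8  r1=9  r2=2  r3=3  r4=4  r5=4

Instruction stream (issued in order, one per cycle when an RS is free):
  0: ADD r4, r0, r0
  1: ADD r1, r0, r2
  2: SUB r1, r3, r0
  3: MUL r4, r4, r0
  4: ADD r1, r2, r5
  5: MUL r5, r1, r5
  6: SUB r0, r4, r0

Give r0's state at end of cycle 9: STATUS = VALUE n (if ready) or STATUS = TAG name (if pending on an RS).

cycle 1: issue ADD r4<-Add1 // r0:8,r1:9,r2:2,r3:3,r4:Add1,r5:4
cycle 2: issue ADD r1<-Add2 // r0:8,r1:Add2,r2:2,r3:3,r4:Add1,r5:4
cycle 3: stall // r0:8,r1:Add2,r2:2,r3:3,r4:Add1,r5:4
cycle 4: CDB Add1=16; issue SUB r1<-Add1 // r0:8,r1:Add1,r2:2,r3:3,r4:16,r5:4
cycle 5: CDB Add2=10; issue MUL r4<-Mul1 // r0:8,r1:Add1,r2:2,r3:3,r4:Mul1,r5:4
cycle 6: issue ADD r1<-Add2 // r0:8,r1:Add2,r2:2,r3:3,r4:Mul1,r5:4
cycle 7: CDB Add1=-5; issue MUL r5<-Mul2 // r0:8,r1:Add2,r2:2,r3:3,r4:Mul1,r5:Mul2
cycle 8: issue SUB r0<-Add1 // r0:Add1,r1:Add2,r2:2,r3:3,r4:Mul1,r5:Mul2
cycle 9: CDB Add2=6 // r0:Add1,r1:6,r2:2,r3:3,r4:Mul1,r5:Mul2

STATUS = TAG Add1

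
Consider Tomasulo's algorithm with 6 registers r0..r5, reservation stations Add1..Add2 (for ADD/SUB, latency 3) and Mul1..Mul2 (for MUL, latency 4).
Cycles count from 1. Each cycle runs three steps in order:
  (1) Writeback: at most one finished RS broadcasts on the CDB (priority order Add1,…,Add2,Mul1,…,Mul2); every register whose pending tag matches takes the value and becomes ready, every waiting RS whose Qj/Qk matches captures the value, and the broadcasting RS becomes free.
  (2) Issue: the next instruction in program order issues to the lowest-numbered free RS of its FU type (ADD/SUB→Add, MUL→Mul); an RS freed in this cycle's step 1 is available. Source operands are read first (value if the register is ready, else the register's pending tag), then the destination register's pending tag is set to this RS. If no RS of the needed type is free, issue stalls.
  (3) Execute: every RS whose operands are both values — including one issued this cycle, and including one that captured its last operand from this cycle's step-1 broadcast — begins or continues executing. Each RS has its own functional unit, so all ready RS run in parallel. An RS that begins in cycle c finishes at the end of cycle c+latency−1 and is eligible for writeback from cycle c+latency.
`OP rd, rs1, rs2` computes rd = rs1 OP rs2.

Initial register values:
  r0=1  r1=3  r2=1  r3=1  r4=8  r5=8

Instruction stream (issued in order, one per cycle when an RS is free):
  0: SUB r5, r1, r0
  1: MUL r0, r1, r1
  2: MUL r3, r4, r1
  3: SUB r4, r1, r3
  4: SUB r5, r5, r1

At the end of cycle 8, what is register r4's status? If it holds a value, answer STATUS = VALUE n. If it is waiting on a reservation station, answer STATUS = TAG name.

cycle 1: issue SUB r5<-Add1 // r0:1,r1:3,r2:1,r3:1,r4:8,r5:Add1
cycle 2: issue MUL r0<-Mul1 // r0:Mul1,r1:3,r2:1,r3:1,r4:8,r5:Add1
cycle 3: issue MUL r3<-Mul2 // r0:Mul1,r1:3,r2:1,r3:Mul2,r4:8,r5:Add1
cycle 4: CDB Add1=2; issue SUB r4<-Add1 // r0:Mul1,r1:3,r2:1,r3:Mul2,r4:Add1,r5:2
cycle 5: issue SUB r5<-Add2 // r0:Mul1,r1:3,r2:1,r3:Mul2,r4:Add1,r5:Add2
cycle 6: CDB Mul1=9 // r0:9,r1:3,r2:1,r3:Mul2,r4:Add1,r5:Add2
cycle 7: CDB Mul2=24 // r0:9,r1:3,r2:1,r3:24,r4:Add1,r5:Add2
cycle 8: CDB Add2=-1 // r0:9,r1:3,r2:1,r3:24,r4:Add1,r5:-1

STATUS = TAG Add1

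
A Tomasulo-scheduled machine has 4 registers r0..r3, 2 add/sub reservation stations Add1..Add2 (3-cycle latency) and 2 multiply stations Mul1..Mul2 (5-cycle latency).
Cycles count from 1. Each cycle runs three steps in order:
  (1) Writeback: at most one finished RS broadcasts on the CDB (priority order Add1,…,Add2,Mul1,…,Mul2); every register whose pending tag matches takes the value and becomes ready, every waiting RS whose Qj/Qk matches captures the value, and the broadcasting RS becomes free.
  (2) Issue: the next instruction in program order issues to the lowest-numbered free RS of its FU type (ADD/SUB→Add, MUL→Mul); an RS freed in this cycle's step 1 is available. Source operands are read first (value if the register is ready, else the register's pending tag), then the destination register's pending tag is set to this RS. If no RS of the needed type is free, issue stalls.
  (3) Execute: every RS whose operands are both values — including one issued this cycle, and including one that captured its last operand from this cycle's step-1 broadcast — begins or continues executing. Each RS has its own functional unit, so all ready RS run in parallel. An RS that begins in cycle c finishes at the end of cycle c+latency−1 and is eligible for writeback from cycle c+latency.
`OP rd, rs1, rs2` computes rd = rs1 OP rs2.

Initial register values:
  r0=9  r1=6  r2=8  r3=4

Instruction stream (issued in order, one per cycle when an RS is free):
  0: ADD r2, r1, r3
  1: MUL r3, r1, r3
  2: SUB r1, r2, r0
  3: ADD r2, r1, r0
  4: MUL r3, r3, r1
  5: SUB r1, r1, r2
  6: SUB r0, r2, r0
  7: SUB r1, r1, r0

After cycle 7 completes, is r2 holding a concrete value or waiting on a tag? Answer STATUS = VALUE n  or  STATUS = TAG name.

STATUS = TAG Add1

  c1: issue ADD r2<-Add1  regs: r0:9,r1:6,r2:Add1,r3:4
  c2: issue MUL r3<-Mul1  regs: r0:9,r1:6,r2:Add1,r3:Mul1
  c3: issue SUB r1<-Add2  regs: r0:9,r1:Add2,r2:Add1,r3:Mul1
  c4: CDB Add1=10; issue ADD r2<-Add1  regs: r0:9,r1:Add2,r2:Add1,r3:Mul1
  c5: issue MUL r3<-Mul2  regs: r0:9,r1:Add2,r2:Add1,r3:Mul2
  c6: stall  regs: r0:9,r1:Add2,r2:Add1,r3:Mul2
  c7: CDB Add2=1; issue SUB r1<-Add2  regs: r0:9,r1:Add2,r2:Add1,r3:Mul2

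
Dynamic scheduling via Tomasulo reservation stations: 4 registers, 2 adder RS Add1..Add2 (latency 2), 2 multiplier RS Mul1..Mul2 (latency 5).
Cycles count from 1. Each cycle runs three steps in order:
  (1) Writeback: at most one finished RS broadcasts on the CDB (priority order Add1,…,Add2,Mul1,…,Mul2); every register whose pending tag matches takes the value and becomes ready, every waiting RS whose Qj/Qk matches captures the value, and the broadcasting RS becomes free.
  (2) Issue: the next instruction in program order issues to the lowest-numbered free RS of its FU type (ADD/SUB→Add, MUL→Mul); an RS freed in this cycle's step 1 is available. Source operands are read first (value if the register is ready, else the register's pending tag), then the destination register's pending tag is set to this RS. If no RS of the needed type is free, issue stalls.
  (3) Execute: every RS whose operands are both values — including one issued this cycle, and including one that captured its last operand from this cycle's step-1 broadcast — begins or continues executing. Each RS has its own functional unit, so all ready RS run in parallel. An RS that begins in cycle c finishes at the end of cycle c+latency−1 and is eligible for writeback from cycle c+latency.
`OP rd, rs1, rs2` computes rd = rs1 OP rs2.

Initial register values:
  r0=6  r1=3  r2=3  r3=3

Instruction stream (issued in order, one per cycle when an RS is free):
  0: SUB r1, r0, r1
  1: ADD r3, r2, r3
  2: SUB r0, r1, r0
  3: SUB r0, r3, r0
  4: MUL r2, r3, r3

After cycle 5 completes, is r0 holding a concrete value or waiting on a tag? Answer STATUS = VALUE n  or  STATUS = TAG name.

  c1: issue SUB r1<-Add1  regs: r0:6,r1:Add1,r2:3,r3:3
  c2: issue ADD r3<-Add2  regs: r0:6,r1:Add1,r2:3,r3:Add2
  c3: CDB Add1=3; issue SUB r0<-Add1  regs: r0:Add1,r1:3,r2:3,r3:Add2
  c4: CDB Add2=6; issue SUB r0<-Add2  regs: r0:Add2,r1:3,r2:3,r3:6
  c5: CDB Add1=-3; issue MUL r2<-Mul1  regs: r0:Add2,r1:3,r2:Mul1,r3:6

STATUS = TAG Add2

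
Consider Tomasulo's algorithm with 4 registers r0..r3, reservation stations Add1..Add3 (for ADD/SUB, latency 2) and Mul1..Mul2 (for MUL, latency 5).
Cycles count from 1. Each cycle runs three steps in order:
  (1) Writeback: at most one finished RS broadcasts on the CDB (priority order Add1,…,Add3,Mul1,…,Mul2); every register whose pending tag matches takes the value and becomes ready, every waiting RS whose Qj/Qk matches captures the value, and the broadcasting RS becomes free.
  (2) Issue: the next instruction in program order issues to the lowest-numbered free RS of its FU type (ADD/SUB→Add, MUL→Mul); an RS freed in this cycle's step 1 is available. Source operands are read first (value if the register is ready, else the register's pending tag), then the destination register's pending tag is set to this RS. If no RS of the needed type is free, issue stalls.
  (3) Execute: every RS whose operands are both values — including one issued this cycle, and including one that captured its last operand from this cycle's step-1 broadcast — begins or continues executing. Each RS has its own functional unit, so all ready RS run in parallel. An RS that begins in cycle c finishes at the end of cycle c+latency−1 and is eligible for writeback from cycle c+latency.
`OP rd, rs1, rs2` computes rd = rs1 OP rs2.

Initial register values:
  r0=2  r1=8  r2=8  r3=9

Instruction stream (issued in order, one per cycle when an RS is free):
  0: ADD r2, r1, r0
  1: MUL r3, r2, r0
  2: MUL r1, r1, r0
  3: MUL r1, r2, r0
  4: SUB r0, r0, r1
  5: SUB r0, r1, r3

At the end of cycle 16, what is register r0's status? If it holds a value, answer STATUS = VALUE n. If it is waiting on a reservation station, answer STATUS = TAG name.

STATUS = VALUE 0

c1: issue ADD r2<-Add1 | r0:2,r1:8,r2:Add1,r3:9
c2: issue MUL r3<-Mul1 | r0:2,r1:8,r2:Add1,r3:Mul1
c3: CDB Add1=10; issue MUL r1<-Mul2 | r0:2,r1:Mul2,r2:10,r3:Mul1
c4: stall | r0:2,r1:Mul2,r2:10,r3:Mul1
c5: stall | r0:2,r1:Mul2,r2:10,r3:Mul1
c6: stall | r0:2,r1:Mul2,r2:10,r3:Mul1
c7: stall | r0:2,r1:Mul2,r2:10,r3:Mul1
c8: CDB Mul1=20; issue MUL r1<-Mul1 | r0:2,r1:Mul1,r2:10,r3:20
c9: CDB Mul2=16; issue SUB r0<-Add1 | r0:Add1,r1:Mul1,r2:10,r3:20
c10: issue SUB r0<-Add2 | r0:Add2,r1:Mul1,r2:10,r3:20
c11: - | r0:Add2,r1:Mul1,r2:10,r3:20
c12: - | r0:Add2,r1:Mul1,r2:10,r3:20
c13: CDB Mul1=20 | r0:Add2,r1:20,r2:10,r3:20
c14: - | r0:Add2,r1:20,r2:10,r3:20
c15: CDB Add1=-18 | r0:Add2,r1:20,r2:10,r3:20
c16: CDB Add2=0 | r0:0,r1:20,r2:10,r3:20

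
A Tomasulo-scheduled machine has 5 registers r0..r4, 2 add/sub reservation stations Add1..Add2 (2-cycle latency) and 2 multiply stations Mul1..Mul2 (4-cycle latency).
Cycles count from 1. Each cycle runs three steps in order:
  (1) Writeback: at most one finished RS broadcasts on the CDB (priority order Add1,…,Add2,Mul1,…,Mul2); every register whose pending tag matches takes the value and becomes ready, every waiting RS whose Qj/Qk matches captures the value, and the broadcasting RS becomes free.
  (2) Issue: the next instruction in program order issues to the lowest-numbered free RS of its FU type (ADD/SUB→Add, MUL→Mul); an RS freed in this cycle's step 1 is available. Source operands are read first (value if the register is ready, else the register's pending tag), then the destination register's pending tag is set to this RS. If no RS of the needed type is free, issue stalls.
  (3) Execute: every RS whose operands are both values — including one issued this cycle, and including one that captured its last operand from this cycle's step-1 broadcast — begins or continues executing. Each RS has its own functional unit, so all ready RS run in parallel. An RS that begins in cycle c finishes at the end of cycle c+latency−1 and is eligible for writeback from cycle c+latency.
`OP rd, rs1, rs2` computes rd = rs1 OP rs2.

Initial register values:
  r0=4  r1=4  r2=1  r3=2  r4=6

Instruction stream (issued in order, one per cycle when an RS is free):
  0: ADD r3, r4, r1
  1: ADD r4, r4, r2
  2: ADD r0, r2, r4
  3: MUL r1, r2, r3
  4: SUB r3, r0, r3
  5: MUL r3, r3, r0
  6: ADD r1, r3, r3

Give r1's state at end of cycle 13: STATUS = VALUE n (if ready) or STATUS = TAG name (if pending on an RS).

STATUS = TAG Add1

cycle 1: issue ADD r3<-Add1 // r0:4,r1:4,r2:1,r3:Add1,r4:6
cycle 2: issue ADD r4<-Add2 // r0:4,r1:4,r2:1,r3:Add1,r4:Add2
cycle 3: CDB Add1=10; issue ADD r0<-Add1 // r0:Add1,r1:4,r2:1,r3:10,r4:Add2
cycle 4: CDB Add2=7; issue MUL r1<-Mul1 // r0:Add1,r1:Mul1,r2:1,r3:10,r4:7
cycle 5: issue SUB r3<-Add2 // r0:Add1,r1:Mul1,r2:1,r3:Add2,r4:7
cycle 6: CDB Add1=8; issue MUL r3<-Mul2 // r0:8,r1:Mul1,r2:1,r3:Mul2,r4:7
cycle 7: issue ADD r1<-Add1 // r0:8,r1:Add1,r2:1,r3:Mul2,r4:7
cycle 8: CDB Add2=-2 // r0:8,r1:Add1,r2:1,r3:Mul2,r4:7
cycle 9: CDB Mul1=10 // r0:8,r1:Add1,r2:1,r3:Mul2,r4:7
cycle 10: - // r0:8,r1:Add1,r2:1,r3:Mul2,r4:7
cycle 11: - // r0:8,r1:Add1,r2:1,r3:Mul2,r4:7
cycle 12: CDB Mul2=-16 // r0:8,r1:Add1,r2:1,r3:-16,r4:7
cycle 13: - // r0:8,r1:Add1,r2:1,r3:-16,r4:7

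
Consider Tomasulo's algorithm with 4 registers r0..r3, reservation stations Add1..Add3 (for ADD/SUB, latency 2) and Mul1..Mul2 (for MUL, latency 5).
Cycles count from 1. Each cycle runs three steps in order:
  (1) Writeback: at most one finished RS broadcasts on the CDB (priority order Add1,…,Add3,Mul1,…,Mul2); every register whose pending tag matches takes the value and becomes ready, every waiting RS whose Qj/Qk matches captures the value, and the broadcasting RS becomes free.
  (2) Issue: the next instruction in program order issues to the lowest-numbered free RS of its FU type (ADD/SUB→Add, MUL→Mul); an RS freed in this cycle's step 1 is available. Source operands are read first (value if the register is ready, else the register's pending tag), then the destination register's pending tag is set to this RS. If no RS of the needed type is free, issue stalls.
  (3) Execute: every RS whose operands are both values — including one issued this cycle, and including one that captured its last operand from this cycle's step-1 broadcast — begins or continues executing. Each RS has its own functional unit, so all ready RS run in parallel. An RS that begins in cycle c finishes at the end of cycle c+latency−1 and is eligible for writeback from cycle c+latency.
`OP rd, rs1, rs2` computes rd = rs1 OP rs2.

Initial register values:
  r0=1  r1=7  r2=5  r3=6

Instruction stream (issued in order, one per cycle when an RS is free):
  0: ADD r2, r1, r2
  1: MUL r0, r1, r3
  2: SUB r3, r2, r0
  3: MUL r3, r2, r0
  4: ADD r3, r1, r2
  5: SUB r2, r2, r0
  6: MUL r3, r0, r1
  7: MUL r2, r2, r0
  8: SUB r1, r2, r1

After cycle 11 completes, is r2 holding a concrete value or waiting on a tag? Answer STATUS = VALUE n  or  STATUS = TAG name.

cycle 1: issue ADD r2<-Add1 // r0:1,r1:7,r2:Add1,r3:6
cycle 2: issue MUL r0<-Mul1 // r0:Mul1,r1:7,r2:Add1,r3:6
cycle 3: CDB Add1=12; issue SUB r3<-Add1 // r0:Mul1,r1:7,r2:12,r3:Add1
cycle 4: issue MUL r3<-Mul2 // r0:Mul1,r1:7,r2:12,r3:Mul2
cycle 5: issue ADD r3<-Add2 // r0:Mul1,r1:7,r2:12,r3:Add2
cycle 6: issue SUB r2<-Add3 // r0:Mul1,r1:7,r2:Add3,r3:Add2
cycle 7: CDB Add2=19; stall // r0:Mul1,r1:7,r2:Add3,r3:19
cycle 8: CDB Mul1=42; issue MUL r3<-Mul1 // r0:42,r1:7,r2:Add3,r3:Mul1
cycle 9: stall // r0:42,r1:7,r2:Add3,r3:Mul1
cycle 10: CDB Add1=-30; stall // r0:42,r1:7,r2:Add3,r3:Mul1
cycle 11: CDB Add3=-30; stall // r0:42,r1:7,r2:-30,r3:Mul1

STATUS = VALUE -30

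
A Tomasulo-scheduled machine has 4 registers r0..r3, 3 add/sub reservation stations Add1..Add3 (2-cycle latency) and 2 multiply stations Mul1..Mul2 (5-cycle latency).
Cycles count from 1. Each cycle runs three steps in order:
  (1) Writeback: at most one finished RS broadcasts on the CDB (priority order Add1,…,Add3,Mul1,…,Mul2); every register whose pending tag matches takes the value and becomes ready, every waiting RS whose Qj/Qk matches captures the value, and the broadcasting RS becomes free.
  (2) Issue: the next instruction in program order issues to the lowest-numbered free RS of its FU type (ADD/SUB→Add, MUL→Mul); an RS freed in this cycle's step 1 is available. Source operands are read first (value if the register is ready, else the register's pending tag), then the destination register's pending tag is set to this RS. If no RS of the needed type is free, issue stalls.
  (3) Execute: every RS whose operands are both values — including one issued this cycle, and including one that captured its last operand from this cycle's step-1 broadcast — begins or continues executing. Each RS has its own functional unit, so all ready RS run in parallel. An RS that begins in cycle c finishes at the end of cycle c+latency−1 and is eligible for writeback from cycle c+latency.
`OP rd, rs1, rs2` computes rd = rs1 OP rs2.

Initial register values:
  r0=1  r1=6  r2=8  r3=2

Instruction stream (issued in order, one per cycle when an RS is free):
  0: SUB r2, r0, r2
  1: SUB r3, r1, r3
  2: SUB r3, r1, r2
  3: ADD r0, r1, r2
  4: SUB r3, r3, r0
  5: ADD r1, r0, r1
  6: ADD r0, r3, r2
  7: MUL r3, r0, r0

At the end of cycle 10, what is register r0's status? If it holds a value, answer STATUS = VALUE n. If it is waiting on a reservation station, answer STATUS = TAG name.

STATUS = VALUE 7

  c1: issue SUB r2<-Add1  regs: r0:1,r1:6,r2:Add1,r3:2
  c2: issue SUB r3<-Add2  regs: r0:1,r1:6,r2:Add1,r3:Add2
  c3: CDB Add1=-7; issue SUB r3<-Add1  regs: r0:1,r1:6,r2:-7,r3:Add1
  c4: CDB Add2=4; issue ADD r0<-Add2  regs: r0:Add2,r1:6,r2:-7,r3:Add1
  c5: CDB Add1=13; issue SUB r3<-Add1  regs: r0:Add2,r1:6,r2:-7,r3:Add1
  c6: CDB Add2=-1; issue ADD r1<-Add2  regs: r0:-1,r1:Add2,r2:-7,r3:Add1
  c7: issue ADD r0<-Add3  regs: r0:Add3,r1:Add2,r2:-7,r3:Add1
  c8: CDB Add1=14; issue MUL r3<-Mul1  regs: r0:Add3,r1:Add2,r2:-7,r3:Mul1
  c9: CDB Add2=5  regs: r0:Add3,r1:5,r2:-7,r3:Mul1
  c10: CDB Add3=7  regs: r0:7,r1:5,r2:-7,r3:Mul1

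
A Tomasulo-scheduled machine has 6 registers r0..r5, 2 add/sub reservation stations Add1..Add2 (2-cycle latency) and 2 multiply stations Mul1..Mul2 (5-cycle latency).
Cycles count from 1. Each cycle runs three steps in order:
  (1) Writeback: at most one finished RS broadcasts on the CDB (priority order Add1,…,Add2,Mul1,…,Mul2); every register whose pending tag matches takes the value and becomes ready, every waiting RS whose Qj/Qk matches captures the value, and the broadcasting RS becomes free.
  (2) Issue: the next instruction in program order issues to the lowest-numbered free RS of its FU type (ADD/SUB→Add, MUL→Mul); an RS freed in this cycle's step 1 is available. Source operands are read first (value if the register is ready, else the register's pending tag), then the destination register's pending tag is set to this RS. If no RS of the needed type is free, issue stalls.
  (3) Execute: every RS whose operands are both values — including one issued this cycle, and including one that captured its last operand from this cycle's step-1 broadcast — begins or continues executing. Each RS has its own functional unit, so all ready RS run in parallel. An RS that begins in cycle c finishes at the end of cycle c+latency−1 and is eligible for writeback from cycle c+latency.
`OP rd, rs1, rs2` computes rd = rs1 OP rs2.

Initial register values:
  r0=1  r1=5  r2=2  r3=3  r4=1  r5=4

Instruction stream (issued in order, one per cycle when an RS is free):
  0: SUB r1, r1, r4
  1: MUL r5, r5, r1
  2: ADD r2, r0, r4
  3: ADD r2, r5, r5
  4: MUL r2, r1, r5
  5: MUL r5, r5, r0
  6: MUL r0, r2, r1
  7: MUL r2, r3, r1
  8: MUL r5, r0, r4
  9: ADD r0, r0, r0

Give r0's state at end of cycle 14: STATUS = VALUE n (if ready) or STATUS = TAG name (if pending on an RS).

  c1: issue SUB r1<-Add1  regs: r0:1,r1:Add1,r2:2,r3:3,r4:1,r5:4
  c2: issue MUL r5<-Mul1  regs: r0:1,r1:Add1,r2:2,r3:3,r4:1,r5:Mul1
  c3: CDB Add1=4; issue ADD r2<-Add1  regs: r0:1,r1:4,r2:Add1,r3:3,r4:1,r5:Mul1
  c4: issue ADD r2<-Add2  regs: r0:1,r1:4,r2:Add2,r3:3,r4:1,r5:Mul1
  c5: CDB Add1=2; issue MUL r2<-Mul2  regs: r0:1,r1:4,r2:Mul2,r3:3,r4:1,r5:Mul1
  c6: stall  regs: r0:1,r1:4,r2:Mul2,r3:3,r4:1,r5:Mul1
  c7: stall  regs: r0:1,r1:4,r2:Mul2,r3:3,r4:1,r5:Mul1
  c8: CDB Mul1=16; issue MUL r5<-Mul1  regs: r0:1,r1:4,r2:Mul2,r3:3,r4:1,r5:Mul1
  c9: stall  regs: r0:1,r1:4,r2:Mul2,r3:3,r4:1,r5:Mul1
  c10: CDB Add2=32; stall  regs: r0:1,r1:4,r2:Mul2,r3:3,r4:1,r5:Mul1
  c11: stall  regs: r0:1,r1:4,r2:Mul2,r3:3,r4:1,r5:Mul1
  c12: stall  regs: r0:1,r1:4,r2:Mul2,r3:3,r4:1,r5:Mul1
  c13: CDB Mul1=16; issue MUL r0<-Mul1  regs: r0:Mul1,r1:4,r2:Mul2,r3:3,r4:1,r5:16
  c14: CDB Mul2=64; issue MUL r2<-Mul2  regs: r0:Mul1,r1:4,r2:Mul2,r3:3,r4:1,r5:16

STATUS = TAG Mul1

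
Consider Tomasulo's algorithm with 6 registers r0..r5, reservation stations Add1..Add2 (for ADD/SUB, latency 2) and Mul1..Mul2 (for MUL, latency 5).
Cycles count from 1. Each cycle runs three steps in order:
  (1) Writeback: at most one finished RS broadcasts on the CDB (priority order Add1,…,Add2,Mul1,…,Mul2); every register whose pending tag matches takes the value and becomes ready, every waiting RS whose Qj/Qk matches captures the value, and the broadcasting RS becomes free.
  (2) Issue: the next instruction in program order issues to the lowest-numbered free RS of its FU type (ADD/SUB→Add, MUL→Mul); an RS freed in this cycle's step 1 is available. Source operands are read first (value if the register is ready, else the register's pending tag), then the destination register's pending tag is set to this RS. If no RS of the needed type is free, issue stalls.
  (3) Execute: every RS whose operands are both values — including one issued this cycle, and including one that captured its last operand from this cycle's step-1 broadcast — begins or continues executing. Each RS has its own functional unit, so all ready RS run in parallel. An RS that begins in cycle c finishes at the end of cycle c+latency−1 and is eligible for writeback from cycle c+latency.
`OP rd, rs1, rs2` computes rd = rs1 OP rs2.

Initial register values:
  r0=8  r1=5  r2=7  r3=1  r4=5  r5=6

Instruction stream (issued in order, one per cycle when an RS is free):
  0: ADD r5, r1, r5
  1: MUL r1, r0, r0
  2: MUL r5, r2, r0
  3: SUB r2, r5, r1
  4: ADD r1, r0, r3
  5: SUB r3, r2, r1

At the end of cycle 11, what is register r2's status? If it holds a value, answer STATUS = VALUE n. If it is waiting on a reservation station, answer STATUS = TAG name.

STATUS = VALUE -8

  c1: issue ADD r5<-Add1  regs: r0:8,r1:5,r2:7,r3:1,r4:5,r5:Add1
  c2: issue MUL r1<-Mul1  regs: r0:8,r1:Mul1,r2:7,r3:1,r4:5,r5:Add1
  c3: CDB Add1=11; issue MUL r5<-Mul2  regs: r0:8,r1:Mul1,r2:7,r3:1,r4:5,r5:Mul2
  c4: issue SUB r2<-Add1  regs: r0:8,r1:Mul1,r2:Add1,r3:1,r4:5,r5:Mul2
  c5: issue ADD r1<-Add2  regs: r0:8,r1:Add2,r2:Add1,r3:1,r4:5,r5:Mul2
  c6: stall  regs: r0:8,r1:Add2,r2:Add1,r3:1,r4:5,r5:Mul2
  c7: CDB Add2=9; issue SUB r3<-Add2  regs: r0:8,r1:9,r2:Add1,r3:Add2,r4:5,r5:Mul2
  c8: CDB Mul1=64  regs: r0:8,r1:9,r2:Add1,r3:Add2,r4:5,r5:Mul2
  c9: CDB Mul2=56  regs: r0:8,r1:9,r2:Add1,r3:Add2,r4:5,r5:56
  c10: -  regs: r0:8,r1:9,r2:Add1,r3:Add2,r4:5,r5:56
  c11: CDB Add1=-8  regs: r0:8,r1:9,r2:-8,r3:Add2,r4:5,r5:56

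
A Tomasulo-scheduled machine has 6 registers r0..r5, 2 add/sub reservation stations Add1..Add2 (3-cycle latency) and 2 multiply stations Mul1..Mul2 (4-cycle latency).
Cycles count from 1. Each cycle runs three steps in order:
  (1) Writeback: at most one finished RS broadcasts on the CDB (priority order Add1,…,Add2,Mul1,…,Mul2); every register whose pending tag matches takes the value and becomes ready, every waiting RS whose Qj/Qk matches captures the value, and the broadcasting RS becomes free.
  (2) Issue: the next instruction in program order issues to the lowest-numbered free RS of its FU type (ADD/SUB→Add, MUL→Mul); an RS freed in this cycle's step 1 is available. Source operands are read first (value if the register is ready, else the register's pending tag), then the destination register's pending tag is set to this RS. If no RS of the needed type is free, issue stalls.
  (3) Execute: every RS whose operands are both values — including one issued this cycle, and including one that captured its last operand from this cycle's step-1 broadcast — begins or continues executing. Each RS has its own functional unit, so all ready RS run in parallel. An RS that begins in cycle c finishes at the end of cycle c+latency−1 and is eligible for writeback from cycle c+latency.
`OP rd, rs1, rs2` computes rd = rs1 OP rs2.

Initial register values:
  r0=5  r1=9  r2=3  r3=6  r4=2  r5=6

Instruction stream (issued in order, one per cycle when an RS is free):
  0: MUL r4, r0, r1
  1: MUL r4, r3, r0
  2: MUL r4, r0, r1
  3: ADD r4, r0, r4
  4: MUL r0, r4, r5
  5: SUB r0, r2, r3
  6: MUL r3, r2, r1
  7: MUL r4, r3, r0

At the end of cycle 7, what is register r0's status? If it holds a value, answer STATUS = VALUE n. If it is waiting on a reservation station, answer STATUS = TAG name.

cycle 1: issue MUL r4<-Mul1 // r0:5,r1:9,r2:3,r3:6,r4:Mul1,r5:6
cycle 2: issue MUL r4<-Mul2 // r0:5,r1:9,r2:3,r3:6,r4:Mul2,r5:6
cycle 3: stall // r0:5,r1:9,r2:3,r3:6,r4:Mul2,r5:6
cycle 4: stall // r0:5,r1:9,r2:3,r3:6,r4:Mul2,r5:6
cycle 5: CDB Mul1=45; issue MUL r4<-Mul1 // r0:5,r1:9,r2:3,r3:6,r4:Mul1,r5:6
cycle 6: CDB Mul2=30; issue ADD r4<-Add1 // r0:5,r1:9,r2:3,r3:6,r4:Add1,r5:6
cycle 7: issue MUL r0<-Mul2 // r0:Mul2,r1:9,r2:3,r3:6,r4:Add1,r5:6

STATUS = TAG Mul2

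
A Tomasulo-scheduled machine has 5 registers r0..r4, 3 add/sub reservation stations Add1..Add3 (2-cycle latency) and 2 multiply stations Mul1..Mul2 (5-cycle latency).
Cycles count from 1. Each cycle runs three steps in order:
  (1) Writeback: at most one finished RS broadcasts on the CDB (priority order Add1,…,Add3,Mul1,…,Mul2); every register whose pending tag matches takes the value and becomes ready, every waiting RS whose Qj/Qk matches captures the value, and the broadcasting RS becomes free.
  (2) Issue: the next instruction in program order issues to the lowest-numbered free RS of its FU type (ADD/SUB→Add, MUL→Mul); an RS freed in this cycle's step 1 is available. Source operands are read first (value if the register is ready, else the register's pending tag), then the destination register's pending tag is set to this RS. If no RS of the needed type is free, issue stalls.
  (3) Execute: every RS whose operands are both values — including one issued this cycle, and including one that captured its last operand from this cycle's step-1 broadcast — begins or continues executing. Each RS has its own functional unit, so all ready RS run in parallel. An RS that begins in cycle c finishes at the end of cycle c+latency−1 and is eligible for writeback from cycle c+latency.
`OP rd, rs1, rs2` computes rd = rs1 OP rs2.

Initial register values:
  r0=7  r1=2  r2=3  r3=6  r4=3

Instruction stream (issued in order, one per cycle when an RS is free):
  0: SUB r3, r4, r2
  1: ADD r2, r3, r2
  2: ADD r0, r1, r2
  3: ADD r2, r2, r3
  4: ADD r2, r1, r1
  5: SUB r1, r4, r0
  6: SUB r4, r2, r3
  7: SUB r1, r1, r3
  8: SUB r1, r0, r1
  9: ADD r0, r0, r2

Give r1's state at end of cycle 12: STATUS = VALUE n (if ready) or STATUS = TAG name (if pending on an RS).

STATUS = TAG Add2

  c1: issue SUB r3<-Add1  regs: r0:7,r1:2,r2:3,r3:Add1,r4:3
  c2: issue ADD r2<-Add2  regs: r0:7,r1:2,r2:Add2,r3:Add1,r4:3
  c3: CDB Add1=0; issue ADD r0<-Add1  regs: r0:Add1,r1:2,r2:Add2,r3:0,r4:3
  c4: issue ADD r2<-Add3  regs: r0:Add1,r1:2,r2:Add3,r3:0,r4:3
  c5: CDB Add2=3; issue ADD r2<-Add2  regs: r0:Add1,r1:2,r2:Add2,r3:0,r4:3
  c6: stall  regs: r0:Add1,r1:2,r2:Add2,r3:0,r4:3
  c7: CDB Add1=5; issue SUB r1<-Add1  regs: r0:5,r1:Add1,r2:Add2,r3:0,r4:3
  c8: CDB Add2=4; issue SUB r4<-Add2  regs: r0:5,r1:Add1,r2:4,r3:0,r4:Add2
  c9: CDB Add1=-2; issue SUB r1<-Add1  regs: r0:5,r1:Add1,r2:4,r3:0,r4:Add2
  c10: CDB Add2=4; issue SUB r1<-Add2  regs: r0:5,r1:Add2,r2:4,r3:0,r4:4
  c11: CDB Add1=-2; issue ADD r0<-Add1  regs: r0:Add1,r1:Add2,r2:4,r3:0,r4:4
  c12: CDB Add3=3  regs: r0:Add1,r1:Add2,r2:4,r3:0,r4:4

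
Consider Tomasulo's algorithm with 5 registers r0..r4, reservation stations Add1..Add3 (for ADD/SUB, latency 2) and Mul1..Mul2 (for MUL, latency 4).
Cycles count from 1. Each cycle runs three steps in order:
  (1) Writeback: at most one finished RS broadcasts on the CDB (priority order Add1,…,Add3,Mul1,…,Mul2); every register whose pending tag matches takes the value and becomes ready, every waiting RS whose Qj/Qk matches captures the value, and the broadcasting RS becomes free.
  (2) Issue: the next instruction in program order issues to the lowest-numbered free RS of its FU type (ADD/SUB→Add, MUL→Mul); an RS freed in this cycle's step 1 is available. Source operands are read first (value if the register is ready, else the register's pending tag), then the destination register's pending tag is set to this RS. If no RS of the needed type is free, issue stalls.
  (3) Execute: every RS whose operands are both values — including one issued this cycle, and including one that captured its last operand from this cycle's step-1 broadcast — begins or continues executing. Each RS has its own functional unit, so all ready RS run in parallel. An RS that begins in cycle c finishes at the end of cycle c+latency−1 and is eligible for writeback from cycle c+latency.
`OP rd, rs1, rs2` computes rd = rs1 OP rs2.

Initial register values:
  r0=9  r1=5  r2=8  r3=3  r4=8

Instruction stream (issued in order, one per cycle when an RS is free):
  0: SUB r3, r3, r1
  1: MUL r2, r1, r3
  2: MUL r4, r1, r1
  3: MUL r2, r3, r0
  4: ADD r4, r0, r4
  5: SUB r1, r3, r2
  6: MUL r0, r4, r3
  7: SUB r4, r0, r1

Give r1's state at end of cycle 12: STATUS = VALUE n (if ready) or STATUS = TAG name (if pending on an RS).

STATUS = TAG Add2

c1: issue SUB r3<-Add1 | r0:9,r1:5,r2:8,r3:Add1,r4:8
c2: issue MUL r2<-Mul1 | r0:9,r1:5,r2:Mul1,r3:Add1,r4:8
c3: CDB Add1=-2; issue MUL r4<-Mul2 | r0:9,r1:5,r2:Mul1,r3:-2,r4:Mul2
c4: stall | r0:9,r1:5,r2:Mul1,r3:-2,r4:Mul2
c5: stall | r0:9,r1:5,r2:Mul1,r3:-2,r4:Mul2
c6: stall | r0:9,r1:5,r2:Mul1,r3:-2,r4:Mul2
c7: CDB Mul1=-10; issue MUL r2<-Mul1 | r0:9,r1:5,r2:Mul1,r3:-2,r4:Mul2
c8: CDB Mul2=25; issue ADD r4<-Add1 | r0:9,r1:5,r2:Mul1,r3:-2,r4:Add1
c9: issue SUB r1<-Add2 | r0:9,r1:Add2,r2:Mul1,r3:-2,r4:Add1
c10: CDB Add1=34; issue MUL r0<-Mul2 | r0:Mul2,r1:Add2,r2:Mul1,r3:-2,r4:34
c11: CDB Mul1=-18; issue SUB r4<-Add1 | r0:Mul2,r1:Add2,r2:-18,r3:-2,r4:Add1
c12: - | r0:Mul2,r1:Add2,r2:-18,r3:-2,r4:Add1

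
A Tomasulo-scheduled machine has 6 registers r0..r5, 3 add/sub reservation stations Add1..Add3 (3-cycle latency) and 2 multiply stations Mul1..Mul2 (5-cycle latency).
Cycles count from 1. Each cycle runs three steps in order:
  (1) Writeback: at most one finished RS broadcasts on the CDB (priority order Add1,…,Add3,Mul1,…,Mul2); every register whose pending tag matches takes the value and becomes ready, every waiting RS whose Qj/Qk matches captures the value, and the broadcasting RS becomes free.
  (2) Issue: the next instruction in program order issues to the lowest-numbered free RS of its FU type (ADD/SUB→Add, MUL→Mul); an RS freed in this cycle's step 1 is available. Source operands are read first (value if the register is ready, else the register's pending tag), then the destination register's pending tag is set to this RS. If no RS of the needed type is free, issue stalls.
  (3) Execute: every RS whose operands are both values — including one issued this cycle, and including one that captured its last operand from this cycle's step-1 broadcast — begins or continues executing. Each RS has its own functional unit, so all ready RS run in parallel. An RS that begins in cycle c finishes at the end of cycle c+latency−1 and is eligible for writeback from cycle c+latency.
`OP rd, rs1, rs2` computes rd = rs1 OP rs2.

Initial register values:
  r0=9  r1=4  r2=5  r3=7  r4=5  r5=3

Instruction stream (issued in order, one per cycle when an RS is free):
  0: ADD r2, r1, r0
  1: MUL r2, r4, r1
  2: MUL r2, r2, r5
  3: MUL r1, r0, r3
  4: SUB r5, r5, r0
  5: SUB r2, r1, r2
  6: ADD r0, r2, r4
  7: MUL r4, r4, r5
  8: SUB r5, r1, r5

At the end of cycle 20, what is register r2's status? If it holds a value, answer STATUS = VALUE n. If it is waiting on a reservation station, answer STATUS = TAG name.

c1: issue ADD r2<-Add1 | r0:9,r1:4,r2:Add1,r3:7,r4:5,r5:3
c2: issue MUL r2<-Mul1 | r0:9,r1:4,r2:Mul1,r3:7,r4:5,r5:3
c3: issue MUL r2<-Mul2 | r0:9,r1:4,r2:Mul2,r3:7,r4:5,r5:3
c4: CDB Add1=13; stall | r0:9,r1:4,r2:Mul2,r3:7,r4:5,r5:3
c5: stall | r0:9,r1:4,r2:Mul2,r3:7,r4:5,r5:3
c6: stall | r0:9,r1:4,r2:Mul2,r3:7,r4:5,r5:3
c7: CDB Mul1=20; issue MUL r1<-Mul1 | r0:9,r1:Mul1,r2:Mul2,r3:7,r4:5,r5:3
c8: issue SUB r5<-Add1 | r0:9,r1:Mul1,r2:Mul2,r3:7,r4:5,r5:Add1
c9: issue SUB r2<-Add2 | r0:9,r1:Mul1,r2:Add2,r3:7,r4:5,r5:Add1
c10: issue ADD r0<-Add3 | r0:Add3,r1:Mul1,r2:Add2,r3:7,r4:5,r5:Add1
c11: CDB Add1=-6; stall | r0:Add3,r1:Mul1,r2:Add2,r3:7,r4:5,r5:-6
c12: CDB Mul1=63; issue MUL r4<-Mul1 | r0:Add3,r1:63,r2:Add2,r3:7,r4:Mul1,r5:-6
c13: CDB Mul2=60; issue SUB r5<-Add1 | r0:Add3,r1:63,r2:Add2,r3:7,r4:Mul1,r5:Add1
c14: - | r0:Add3,r1:63,r2:Add2,r3:7,r4:Mul1,r5:Add1
c15: - | r0:Add3,r1:63,r2:Add2,r3:7,r4:Mul1,r5:Add1
c16: CDB Add1=69 | r0:Add3,r1:63,r2:Add2,r3:7,r4:Mul1,r5:69
c17: CDB Add2=3 | r0:Add3,r1:63,r2:3,r3:7,r4:Mul1,r5:69
c18: CDB Mul1=-30 | r0:Add3,r1:63,r2:3,r3:7,r4:-30,r5:69
c19: - | r0:Add3,r1:63,r2:3,r3:7,r4:-30,r5:69
c20: CDB Add3=8 | r0:8,r1:63,r2:3,r3:7,r4:-30,r5:69

STATUS = VALUE 3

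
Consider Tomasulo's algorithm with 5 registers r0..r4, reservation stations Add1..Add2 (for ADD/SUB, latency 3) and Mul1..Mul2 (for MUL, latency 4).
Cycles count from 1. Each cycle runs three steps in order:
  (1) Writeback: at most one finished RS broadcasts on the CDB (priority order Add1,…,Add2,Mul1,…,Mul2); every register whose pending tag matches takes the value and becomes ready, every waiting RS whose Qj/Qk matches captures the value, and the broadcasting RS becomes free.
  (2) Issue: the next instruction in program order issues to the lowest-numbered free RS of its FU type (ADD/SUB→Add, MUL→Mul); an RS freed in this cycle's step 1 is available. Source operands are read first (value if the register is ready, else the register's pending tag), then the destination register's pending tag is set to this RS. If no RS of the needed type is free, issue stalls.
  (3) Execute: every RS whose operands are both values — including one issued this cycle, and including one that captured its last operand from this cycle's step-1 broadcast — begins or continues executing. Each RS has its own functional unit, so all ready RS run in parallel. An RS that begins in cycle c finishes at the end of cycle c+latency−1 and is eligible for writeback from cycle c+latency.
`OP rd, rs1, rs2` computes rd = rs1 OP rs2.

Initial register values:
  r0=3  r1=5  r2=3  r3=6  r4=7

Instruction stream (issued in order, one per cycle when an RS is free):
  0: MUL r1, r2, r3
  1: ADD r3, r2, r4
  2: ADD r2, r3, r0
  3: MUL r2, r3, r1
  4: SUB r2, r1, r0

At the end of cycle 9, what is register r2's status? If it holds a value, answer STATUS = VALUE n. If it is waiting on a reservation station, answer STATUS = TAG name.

c1: issue MUL r1<-Mul1 | r0:3,r1:Mul1,r2:3,r3:6,r4:7
c2: issue ADD r3<-Add1 | r0:3,r1:Mul1,r2:3,r3:Add1,r4:7
c3: issue ADD r2<-Add2 | r0:3,r1:Mul1,r2:Add2,r3:Add1,r4:7
c4: issue MUL r2<-Mul2 | r0:3,r1:Mul1,r2:Mul2,r3:Add1,r4:7
c5: CDB Add1=10; issue SUB r2<-Add1 | r0:3,r1:Mul1,r2:Add1,r3:10,r4:7
c6: CDB Mul1=18 | r0:3,r1:18,r2:Add1,r3:10,r4:7
c7: - | r0:3,r1:18,r2:Add1,r3:10,r4:7
c8: CDB Add2=13 | r0:3,r1:18,r2:Add1,r3:10,r4:7
c9: CDB Add1=15 | r0:3,r1:18,r2:15,r3:10,r4:7

STATUS = VALUE 15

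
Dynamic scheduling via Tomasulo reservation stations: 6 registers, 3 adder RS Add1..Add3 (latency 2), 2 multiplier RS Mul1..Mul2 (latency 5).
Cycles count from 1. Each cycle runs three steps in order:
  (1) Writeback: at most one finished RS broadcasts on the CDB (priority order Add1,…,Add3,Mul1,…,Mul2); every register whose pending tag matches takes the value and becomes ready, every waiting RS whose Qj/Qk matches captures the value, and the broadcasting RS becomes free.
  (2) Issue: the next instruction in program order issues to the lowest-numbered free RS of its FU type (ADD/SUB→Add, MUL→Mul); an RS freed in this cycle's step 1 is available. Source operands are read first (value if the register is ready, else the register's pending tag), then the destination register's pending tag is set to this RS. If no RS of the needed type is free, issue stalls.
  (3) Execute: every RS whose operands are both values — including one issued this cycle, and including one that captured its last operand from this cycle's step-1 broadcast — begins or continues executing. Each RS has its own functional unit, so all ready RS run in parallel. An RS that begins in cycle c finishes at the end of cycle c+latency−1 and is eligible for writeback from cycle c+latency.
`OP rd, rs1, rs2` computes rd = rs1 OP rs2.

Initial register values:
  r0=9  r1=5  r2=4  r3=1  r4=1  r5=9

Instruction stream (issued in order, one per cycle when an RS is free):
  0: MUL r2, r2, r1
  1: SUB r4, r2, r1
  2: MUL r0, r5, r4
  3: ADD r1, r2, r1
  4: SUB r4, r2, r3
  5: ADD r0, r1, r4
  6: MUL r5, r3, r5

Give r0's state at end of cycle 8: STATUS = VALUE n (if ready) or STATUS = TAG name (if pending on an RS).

STATUS = TAG Add1

  c1: issue MUL r2<-Mul1  regs: r0:9,r1:5,r2:Mul1,r3:1,r4:1,r5:9
  c2: issue SUB r4<-Add1  regs: r0:9,r1:5,r2:Mul1,r3:1,r4:Add1,r5:9
  c3: issue MUL r0<-Mul2  regs: r0:Mul2,r1:5,r2:Mul1,r3:1,r4:Add1,r5:9
  c4: issue ADD r1<-Add2  regs: r0:Mul2,r1:Add2,r2:Mul1,r3:1,r4:Add1,r5:9
  c5: issue SUB r4<-Add3  regs: r0:Mul2,r1:Add2,r2:Mul1,r3:1,r4:Add3,r5:9
  c6: CDB Mul1=20; stall  regs: r0:Mul2,r1:Add2,r2:20,r3:1,r4:Add3,r5:9
  c7: stall  regs: r0:Mul2,r1:Add2,r2:20,r3:1,r4:Add3,r5:9
  c8: CDB Add1=15; issue ADD r0<-Add1  regs: r0:Add1,r1:Add2,r2:20,r3:1,r4:Add3,r5:9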